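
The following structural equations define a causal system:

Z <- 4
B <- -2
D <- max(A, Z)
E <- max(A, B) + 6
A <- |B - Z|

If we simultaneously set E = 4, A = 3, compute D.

4

The joint intervention fixes E = 4, A = 3, removing each variable's own equation.
D = max(A, Z)  [with A=3, Z=4]  = 4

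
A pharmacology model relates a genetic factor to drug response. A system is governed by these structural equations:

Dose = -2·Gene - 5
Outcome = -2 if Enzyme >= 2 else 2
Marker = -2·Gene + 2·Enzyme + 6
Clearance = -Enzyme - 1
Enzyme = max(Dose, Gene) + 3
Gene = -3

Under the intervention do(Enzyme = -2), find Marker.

The intervention breaks the incoming arrows to Enzyme: Enzyme = max(Dose, Gene) + 3 no longer applies, and Enzyme = -2.
Marker = -2·Gene + 2·Enzyme + 6  [with Gene=-3, Enzyme=-2]  = 8

8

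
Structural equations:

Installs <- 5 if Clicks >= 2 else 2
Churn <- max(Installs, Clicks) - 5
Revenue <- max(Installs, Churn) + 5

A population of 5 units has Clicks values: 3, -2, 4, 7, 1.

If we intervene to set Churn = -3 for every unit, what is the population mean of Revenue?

8.8

Every unit gets Churn=-3 under the intervention. Revenue values become 10, 7, 10, 10, 7; E[Revenue|do(Churn=-3)] = 8.8.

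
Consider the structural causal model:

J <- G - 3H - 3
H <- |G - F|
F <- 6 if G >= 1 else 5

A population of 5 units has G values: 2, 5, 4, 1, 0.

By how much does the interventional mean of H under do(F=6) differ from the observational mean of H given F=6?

do(F=6) breaks F's dependence on G. With F=6 fixed, H across the units is 4, 1, 2, 5, 6, mean 3.6.
Observing F=6 restricts to units where F's equation naturally yields 6: G ∈ {2, 5, 4, 1}. In that subpopulation H = 4, 1, 2, 5, mean 3.
Difference = 3.6 − 3 = 0.6.

0.6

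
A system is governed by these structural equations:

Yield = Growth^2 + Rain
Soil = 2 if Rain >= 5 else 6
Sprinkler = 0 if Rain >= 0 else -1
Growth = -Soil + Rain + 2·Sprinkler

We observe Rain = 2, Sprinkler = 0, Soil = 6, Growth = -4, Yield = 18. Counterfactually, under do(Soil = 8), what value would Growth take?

The intervention breaks the incoming arrows to Soil: Soil = 2 if Rain >= 5 else 6 no longer applies, and Soil = 8.
Sprinkler = 0 if Rain >= 0 else -1  [with Rain=2]  = 0
Growth = -Soil + Rain + 2·Sprinkler  [with Soil=8, Rain=2, Sprinkler=0]  = -6

-6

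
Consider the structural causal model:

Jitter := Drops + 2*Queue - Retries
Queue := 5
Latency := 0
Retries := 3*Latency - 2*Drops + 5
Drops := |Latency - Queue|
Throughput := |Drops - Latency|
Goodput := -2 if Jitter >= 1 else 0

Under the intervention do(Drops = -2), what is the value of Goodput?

0

The intervention breaks the incoming arrows to Drops: Drops := |Latency - Queue| no longer applies, and Drops = -2.
Retries = 3*Latency - 2*Drops + 5  [with Latency=0, Drops=-2]  = 9
Jitter = Drops + 2*Queue - Retries  [with Drops=-2, Queue=5, Retries=9]  = -1
Goodput = -2 if Jitter >= 1 else 0  [with Jitter=-1]  = 0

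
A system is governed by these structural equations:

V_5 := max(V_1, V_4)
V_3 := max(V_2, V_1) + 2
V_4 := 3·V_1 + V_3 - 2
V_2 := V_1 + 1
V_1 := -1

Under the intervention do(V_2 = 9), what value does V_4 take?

Under do(V_2=9), the mechanism V_2 := V_1 + 1 is discarded; V_2 is fixed at 9.
V_3 = max(V_2, V_1) + 2  [with V_2=9, V_1=-1]  = 11
V_4 = 3·V_1 + V_3 - 2  [with V_1=-1, V_3=11]  = 6

6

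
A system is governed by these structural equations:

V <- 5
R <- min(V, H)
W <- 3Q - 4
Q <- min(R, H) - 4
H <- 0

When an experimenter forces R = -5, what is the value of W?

-31

do(R=-5) replaces the equation R <- min(V, H) with the constant R = -5.
Q = min(R, H) - 4  [with R=-5, H=0]  = -9
W = 3Q - 4  [with Q=-9]  = -31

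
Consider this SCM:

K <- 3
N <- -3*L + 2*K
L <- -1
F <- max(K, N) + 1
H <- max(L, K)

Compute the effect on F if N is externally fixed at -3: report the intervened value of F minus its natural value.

The intervention breaks the incoming arrows to N: N <- -3*L + 2*K no longer applies, and N = -3.
F = max(K, N) + 1  [with K=3, N=-3]  = 4
Without intervention: N = -3*L + 2*K  [with L=-1, K=3]  = 9; F = max(K, N) + 1  [with K=3, N=9]  = 10.
Change = 4 − 10 = -6.

-6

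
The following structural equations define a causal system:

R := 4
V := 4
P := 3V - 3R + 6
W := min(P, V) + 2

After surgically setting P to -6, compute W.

The intervention breaks the incoming arrows to P: P := 3V - 3R + 6 no longer applies, and P = -6.
W = min(P, V) + 2  [with P=-6, V=4]  = -4

-4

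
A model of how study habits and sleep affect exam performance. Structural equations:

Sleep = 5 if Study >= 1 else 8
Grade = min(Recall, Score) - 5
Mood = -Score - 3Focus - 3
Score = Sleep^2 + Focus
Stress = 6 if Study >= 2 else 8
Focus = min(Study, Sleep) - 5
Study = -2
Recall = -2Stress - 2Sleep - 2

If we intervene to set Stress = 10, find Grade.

-43

The intervention breaks the incoming arrows to Stress: Stress = 6 if Study >= 2 else 8 no longer applies, and Stress = 10.
Sleep = 5 if Study >= 1 else 8  [with Study=-2]  = 8
Focus = min(Study, Sleep) - 5  [with Study=-2, Sleep=8]  = -7
Score = Sleep^2 + Focus  [with Sleep=8, Focus=-7]  = 57
Recall = -2Stress - 2Sleep - 2  [with Stress=10, Sleep=8]  = -38
Grade = min(Recall, Score) - 5  [with Recall=-38, Score=57]  = -43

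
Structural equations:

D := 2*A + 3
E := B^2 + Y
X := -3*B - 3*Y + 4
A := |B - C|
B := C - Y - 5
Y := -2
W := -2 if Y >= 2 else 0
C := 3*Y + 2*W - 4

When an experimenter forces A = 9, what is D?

Under do(A=9), the mechanism A := |B - C| is discarded; A is fixed at 9.
D = 2*A + 3  [with A=9]  = 21

21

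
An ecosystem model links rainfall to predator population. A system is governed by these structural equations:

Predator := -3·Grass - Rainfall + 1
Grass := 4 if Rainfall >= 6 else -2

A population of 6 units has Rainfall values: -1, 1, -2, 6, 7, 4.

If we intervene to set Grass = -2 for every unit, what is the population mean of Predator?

4.5

Every unit gets Grass=-2 under the intervention. Predator values become 8, 6, 9, 1, 0, 3; E[Predator|do(Grass=-2)] = 4.5.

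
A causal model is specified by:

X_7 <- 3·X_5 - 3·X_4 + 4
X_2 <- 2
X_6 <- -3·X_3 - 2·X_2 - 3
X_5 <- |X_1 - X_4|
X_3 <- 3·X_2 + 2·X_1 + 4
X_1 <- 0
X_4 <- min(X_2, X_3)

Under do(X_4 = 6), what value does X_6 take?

-37

Under do(X_4=6), the mechanism X_4 <- min(X_2, X_3) is discarded; X_4 is fixed at 6.
Since X_6 is not a descendant of the intervened variable, it is unaffected.
X_3 = 3·X_2 + 2·X_1 + 4  [with X_2=2, X_1=0]  = 10
X_6 = -3·X_3 - 2·X_2 - 3  [with X_3=10, X_2=2]  = -37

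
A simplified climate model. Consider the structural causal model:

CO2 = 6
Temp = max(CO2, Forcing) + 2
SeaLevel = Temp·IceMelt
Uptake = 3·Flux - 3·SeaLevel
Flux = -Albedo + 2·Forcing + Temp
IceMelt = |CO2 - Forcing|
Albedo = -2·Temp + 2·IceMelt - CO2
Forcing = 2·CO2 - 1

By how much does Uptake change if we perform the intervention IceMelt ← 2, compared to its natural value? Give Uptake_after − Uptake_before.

do(IceMelt=2) replaces the equation IceMelt = |CO2 - Forcing| with the constant IceMelt = 2.
Forcing = 2·CO2 - 1  [with CO2=6]  = 11
Temp = max(CO2, Forcing) + 2  [with CO2=6, Forcing=11]  = 13
Albedo = -2·Temp + 2·IceMelt - CO2  [with Temp=13, IceMelt=2, CO2=6]  = -28
SeaLevel = Temp·IceMelt  [with Temp=13, IceMelt=2]  = 26
Flux = -Albedo + 2·Forcing + Temp  [with Albedo=-28, Forcing=11, Temp=13]  = 63
Uptake = 3·Flux - 3·SeaLevel  [with Flux=63, SeaLevel=26]  = 111
Without intervention: Forcing = 2·CO2 - 1  [with CO2=6]  = 11; Temp = max(CO2, Forcing) + 2  [with CO2=6, Forcing=11]  = 13; IceMelt = |CO2 - Forcing|  [with CO2=6, Forcing=11]  = 5; Albedo = -2·Temp + 2·IceMelt - CO2  [with Temp=13, IceMelt=5, CO2=6]  = -22; SeaLevel = Temp·IceMelt  [with Temp=13, IceMelt=5]  = 65; Flux = -Albedo + 2·Forcing + Temp  [with Albedo=-22, Forcing=11, Temp=13]  = 57; Uptake = 3·Flux - 3·SeaLevel  [with Flux=57, SeaLevel=65]  = -24.
Change = 111 − (-24) = 135.

135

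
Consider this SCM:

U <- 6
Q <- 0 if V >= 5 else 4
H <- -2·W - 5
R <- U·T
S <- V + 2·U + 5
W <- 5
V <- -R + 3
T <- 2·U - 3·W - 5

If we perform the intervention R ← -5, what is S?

25

The intervention breaks the incoming arrows to R: R <- U·T no longer applies, and R = -5.
V = -R + 3  [with R=-5]  = 8
S = V + 2·U + 5  [with V=8, U=6]  = 25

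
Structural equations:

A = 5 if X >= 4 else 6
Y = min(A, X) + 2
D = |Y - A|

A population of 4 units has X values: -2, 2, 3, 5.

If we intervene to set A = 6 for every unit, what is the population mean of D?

The intervention sets A=6 in all 4 units regardless of X. Recomputing D per unit gives 6, 2, 1, 1; average 2.5.

2.5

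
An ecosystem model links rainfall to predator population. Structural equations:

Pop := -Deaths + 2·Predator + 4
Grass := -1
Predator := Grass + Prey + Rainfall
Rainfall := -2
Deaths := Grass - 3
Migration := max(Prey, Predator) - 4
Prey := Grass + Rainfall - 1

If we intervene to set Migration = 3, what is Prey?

do(Migration=3) replaces the equation Migration := max(Prey, Predator) - 4 with the constant Migration = 3.
Prey is not downstream of the intervention, so its value is determined by the original equations.
Prey = Grass + Rainfall - 1  [with Grass=-1, Rainfall=-2]  = -4

-4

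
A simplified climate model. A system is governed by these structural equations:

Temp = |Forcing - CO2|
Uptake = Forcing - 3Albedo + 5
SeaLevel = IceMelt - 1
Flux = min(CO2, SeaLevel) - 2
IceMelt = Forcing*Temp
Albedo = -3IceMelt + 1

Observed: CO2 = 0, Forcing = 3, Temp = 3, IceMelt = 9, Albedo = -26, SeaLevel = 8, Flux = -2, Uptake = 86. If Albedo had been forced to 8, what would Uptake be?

do(Albedo=8) replaces the equation Albedo = -3IceMelt + 1 with the constant Albedo = 8.
Uptake = Forcing - 3Albedo + 5  [with Forcing=3, Albedo=8]  = -16

-16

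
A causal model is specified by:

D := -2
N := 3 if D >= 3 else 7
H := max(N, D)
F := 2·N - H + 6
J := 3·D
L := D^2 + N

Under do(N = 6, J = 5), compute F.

12

The joint intervention fixes N = 6, J = 5, removing each variable's own equation.
H = max(N, D)  [with N=6, D=-2]  = 6
F = 2·N - H + 6  [with N=6, H=6]  = 12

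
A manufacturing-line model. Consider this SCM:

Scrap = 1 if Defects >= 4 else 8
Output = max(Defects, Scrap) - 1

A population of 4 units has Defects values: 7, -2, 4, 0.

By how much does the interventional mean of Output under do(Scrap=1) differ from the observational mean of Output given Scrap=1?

-2.25

Every unit gets Scrap=1 under the intervention. Output values become 6, 0, 3, 0; E[Output|do(Scrap=1)] = 2.25.
Conditioning on Scrap=1 selects the 2 unit(s) with Defects ∈ {7, 4}. Their Output values: 6, 3. Mean = 4.5.
Difference = 2.25 − 4.5 = -2.25.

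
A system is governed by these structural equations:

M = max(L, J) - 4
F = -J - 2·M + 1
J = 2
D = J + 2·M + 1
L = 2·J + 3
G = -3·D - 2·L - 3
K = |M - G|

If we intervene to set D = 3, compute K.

29

Under do(D=3), the mechanism D = J + 2·M + 1 is discarded; D is fixed at 3.
L = 2·J + 3  [with J=2]  = 7
M = max(L, J) - 4  [with L=7, J=2]  = 3
G = -3·D - 2·L - 3  [with D=3, L=7]  = -26
K = |M - G|  [with M=3, G=-26]  = 29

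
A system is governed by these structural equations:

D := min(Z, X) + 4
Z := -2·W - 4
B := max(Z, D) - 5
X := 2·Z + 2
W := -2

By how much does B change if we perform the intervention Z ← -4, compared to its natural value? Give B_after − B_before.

-6

do(Z=-4) replaces the equation Z := -2·W - 4 with the constant Z = -4.
X = 2·Z + 2  [with Z=-4]  = -6
D = min(Z, X) + 4  [with Z=-4, X=-6]  = -2
B = max(Z, D) - 5  [with Z=-4, D=-2]  = -7
Without intervention: Z = -2·W - 4  [with W=-2]  = 0; X = 2·Z + 2  [with Z=0]  = 2; D = min(Z, X) + 4  [with Z=0, X=2]  = 4; B = max(Z, D) - 5  [with Z=0, D=4]  = -1.
Change = -7 − (-1) = -6.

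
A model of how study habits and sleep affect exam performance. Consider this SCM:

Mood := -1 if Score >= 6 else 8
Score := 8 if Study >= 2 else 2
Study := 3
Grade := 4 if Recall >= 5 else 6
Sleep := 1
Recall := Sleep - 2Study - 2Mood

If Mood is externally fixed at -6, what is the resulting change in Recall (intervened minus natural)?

10

Intervening sets Mood = -6 and removes its equation (Mood := -1 if Score >= 6 else 8).
Recall = Sleep - 2Study - 2Mood  [with Sleep=1, Study=3, Mood=-6]  = 7
Without intervention: Score = 8 if Study >= 2 else 2  [with Study=3]  = 8; Mood = -1 if Score >= 6 else 8  [with Score=8]  = -1; Recall = Sleep - 2Study - 2Mood  [with Sleep=1, Study=3, Mood=-1]  = -3.
Change = 7 − (-3) = 10.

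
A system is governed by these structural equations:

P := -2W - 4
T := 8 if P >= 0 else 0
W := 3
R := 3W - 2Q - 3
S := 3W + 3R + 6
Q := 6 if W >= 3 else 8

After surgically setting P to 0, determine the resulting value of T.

The intervention breaks the incoming arrows to P: P := -2W - 4 no longer applies, and P = 0.
T = 8 if P >= 0 else 0  [with P=0]  = 8

8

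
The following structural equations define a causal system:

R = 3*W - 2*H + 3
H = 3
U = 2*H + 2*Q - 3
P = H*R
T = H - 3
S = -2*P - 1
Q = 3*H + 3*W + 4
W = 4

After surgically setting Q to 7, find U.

17

Intervening sets Q = 7 and removes its equation (Q = 3*H + 3*W + 4).
U = 2*H + 2*Q - 3  [with H=3, Q=7]  = 17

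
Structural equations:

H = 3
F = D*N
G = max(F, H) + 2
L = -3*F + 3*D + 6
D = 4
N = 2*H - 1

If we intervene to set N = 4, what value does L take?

The intervention breaks the incoming arrows to N: N = 2*H - 1 no longer applies, and N = 4.
F = D*N  [with D=4, N=4]  = 16
L = -3*F + 3*D + 6  [with F=16, D=4]  = -30

-30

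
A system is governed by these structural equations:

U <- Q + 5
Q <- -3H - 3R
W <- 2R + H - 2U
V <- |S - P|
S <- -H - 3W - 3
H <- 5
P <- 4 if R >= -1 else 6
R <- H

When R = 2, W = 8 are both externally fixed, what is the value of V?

36

The joint intervention fixes R = 2, W = 8, removing each variable's own equation.
S = -H - 3W - 3  [with H=5, W=8]  = -32
P = 4 if R >= -1 else 6  [with R=2]  = 4
V = |S - P|  [with S=-32, P=4]  = 36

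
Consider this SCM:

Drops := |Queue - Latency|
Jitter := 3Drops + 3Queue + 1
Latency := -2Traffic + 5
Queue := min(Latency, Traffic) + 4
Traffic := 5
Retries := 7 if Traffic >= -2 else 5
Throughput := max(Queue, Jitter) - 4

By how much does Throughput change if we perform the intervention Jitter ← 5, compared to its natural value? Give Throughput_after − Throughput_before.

Intervening sets Jitter = 5 and removes its equation (Jitter := 3Drops + 3Queue + 1).
Latency = -2Traffic + 5  [with Traffic=5]  = -5
Queue = min(Latency, Traffic) + 4  [with Latency=-5, Traffic=5]  = -1
Throughput = max(Queue, Jitter) - 4  [with Queue=-1, Jitter=5]  = 1
Without intervention: Latency = -2Traffic + 5  [with Traffic=5]  = -5; Queue = min(Latency, Traffic) + 4  [with Latency=-5, Traffic=5]  = -1; Drops = |Queue - Latency|  [with Queue=-1, Latency=-5]  = 4; Jitter = 3Drops + 3Queue + 1  [with Drops=4, Queue=-1]  = 10; Throughput = max(Queue, Jitter) - 4  [with Queue=-1, Jitter=10]  = 6.
Change = 1 − 6 = -5.

-5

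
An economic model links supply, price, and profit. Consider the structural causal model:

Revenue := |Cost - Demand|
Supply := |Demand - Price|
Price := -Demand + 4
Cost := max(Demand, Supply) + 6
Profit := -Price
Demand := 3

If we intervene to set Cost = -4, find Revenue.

7

Intervening sets Cost = -4 and removes its equation (Cost := max(Demand, Supply) + 6).
Revenue = |Cost - Demand|  [with Cost=-4, Demand=3]  = 7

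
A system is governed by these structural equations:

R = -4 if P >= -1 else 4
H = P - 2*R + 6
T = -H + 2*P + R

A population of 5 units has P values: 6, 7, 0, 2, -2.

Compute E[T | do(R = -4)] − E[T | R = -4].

-1.15

Every unit gets R=-4 under the intervention. T values become -12, -11, -18, -16, -20; E[T|do(R=-4)] = -15.4.
E[T|R=-4] averages over only the 4 units with R=-4 (P = 6, 7, 0, 2): T = -12, -11, -18, -16, mean -14.25.
Difference = -15.4 − (-14.25) = -1.15.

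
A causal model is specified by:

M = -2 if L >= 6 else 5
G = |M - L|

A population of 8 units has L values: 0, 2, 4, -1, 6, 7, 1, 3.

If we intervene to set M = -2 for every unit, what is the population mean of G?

4.75

The intervention sets M=-2 in all 8 units regardless of L. Recomputing G per unit gives 2, 4, 6, 1, 8, 9, 3, 5; average 4.75.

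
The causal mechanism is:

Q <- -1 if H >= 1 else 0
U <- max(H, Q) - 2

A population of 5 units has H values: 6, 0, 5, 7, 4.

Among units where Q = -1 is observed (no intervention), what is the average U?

E[U|Q=-1] averages over only the 4 units with Q=-1 (H = 6, 5, 7, 4): U = 4, 3, 5, 2, mean 3.5.

3.5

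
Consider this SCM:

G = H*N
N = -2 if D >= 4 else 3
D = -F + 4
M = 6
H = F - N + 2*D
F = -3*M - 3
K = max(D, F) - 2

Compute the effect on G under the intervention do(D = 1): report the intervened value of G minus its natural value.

The intervention breaks the incoming arrows to D: D = -F + 4 no longer applies, and D = 1.
F = -3*M - 3  [with M=6]  = -21
N = -2 if D >= 4 else 3  [with D=1]  = 3
H = F - N + 2*D  [with F=-21, N=3, D=1]  = -22
G = H*N  [with H=-22, N=3]  = -66
Without intervention: F = -3*M - 3  [with M=6]  = -21; D = -F + 4  [with F=-21]  = 25; N = -2 if D >= 4 else 3  [with D=25]  = -2; H = F - N + 2*D  [with F=-21, N=-2, D=25]  = 31; G = H*N  [with H=31, N=-2]  = -62.
Change = -66 − (-62) = -4.

-4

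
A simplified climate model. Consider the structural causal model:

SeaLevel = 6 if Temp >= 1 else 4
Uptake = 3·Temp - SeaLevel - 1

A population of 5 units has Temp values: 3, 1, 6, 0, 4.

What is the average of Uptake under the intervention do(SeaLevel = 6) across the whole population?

1.4

Under do(SeaLevel=6), SeaLevel's equation is replaced by SeaLevel=6 for every unit. Per-unit Uptake: 2, -4, 11, -7, 5. Mean = 1.4.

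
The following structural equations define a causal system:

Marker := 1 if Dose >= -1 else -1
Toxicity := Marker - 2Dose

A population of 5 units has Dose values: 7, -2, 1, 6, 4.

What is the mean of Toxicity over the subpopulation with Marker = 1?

-8

Observing Marker=1 restricts to units where Marker's equation naturally yields 1: Dose ∈ {7, 1, 6, 4}. In that subpopulation Toxicity = -13, -1, -11, -7, mean -8.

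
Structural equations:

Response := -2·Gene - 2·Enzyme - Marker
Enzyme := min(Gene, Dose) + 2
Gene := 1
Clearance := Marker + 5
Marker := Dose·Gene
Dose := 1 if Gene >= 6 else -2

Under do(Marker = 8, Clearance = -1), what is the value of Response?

Setting Marker = 8, Clearance = -1 by intervention discards those variables' equations.
Dose = 1 if Gene >= 6 else -2  [with Gene=1]  = -2
Enzyme = min(Gene, Dose) + 2  [with Gene=1, Dose=-2]  = 0
Response = -2·Gene - 2·Enzyme - Marker  [with Gene=1, Enzyme=0, Marker=8]  = -10

-10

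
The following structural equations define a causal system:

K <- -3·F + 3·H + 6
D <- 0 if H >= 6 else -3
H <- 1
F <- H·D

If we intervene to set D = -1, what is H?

1

Under do(D=-1), the mechanism D <- 0 if H >= 6 else -3 is discarded; D is fixed at -1.
H is not downstream of the intervention, so its value is determined by the original equations.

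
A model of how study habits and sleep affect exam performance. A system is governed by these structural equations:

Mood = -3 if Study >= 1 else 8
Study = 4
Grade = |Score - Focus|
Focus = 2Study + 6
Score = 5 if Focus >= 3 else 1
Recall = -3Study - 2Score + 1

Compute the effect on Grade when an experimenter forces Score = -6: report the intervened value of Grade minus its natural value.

The intervention breaks the incoming arrows to Score: Score = 5 if Focus >= 3 else 1 no longer applies, and Score = -6.
Focus = 2Study + 6  [with Study=4]  = 14
Grade = |Score - Focus|  [with Score=-6, Focus=14]  = 20
Without intervention: Focus = 2Study + 6  [with Study=4]  = 14; Score = 5 if Focus >= 3 else 1  [with Focus=14]  = 5; Grade = |Score - Focus|  [with Score=5, Focus=14]  = 9.
Change = 20 − 9 = 11.

11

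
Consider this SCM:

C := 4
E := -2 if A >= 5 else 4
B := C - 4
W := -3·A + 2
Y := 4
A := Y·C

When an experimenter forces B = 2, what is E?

-2

Intervening sets B = 2 and removes its equation (B := C - 4).
No directed path runs from B to E, so E keeps its natural value.
A = Y·C  [with Y=4, C=4]  = 16
E = -2 if A >= 5 else 4  [with A=16]  = -2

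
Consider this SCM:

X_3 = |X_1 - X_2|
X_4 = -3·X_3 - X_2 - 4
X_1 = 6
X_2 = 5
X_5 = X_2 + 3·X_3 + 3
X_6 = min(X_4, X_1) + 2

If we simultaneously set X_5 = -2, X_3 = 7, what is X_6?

-28

The joint intervention fixes X_5 = -2, X_3 = 7, removing each variable's own equation.
X_4 = -3·X_3 - X_2 - 4  [with X_3=7, X_2=5]  = -30
X_6 = min(X_4, X_1) + 2  [with X_4=-30, X_1=6]  = -28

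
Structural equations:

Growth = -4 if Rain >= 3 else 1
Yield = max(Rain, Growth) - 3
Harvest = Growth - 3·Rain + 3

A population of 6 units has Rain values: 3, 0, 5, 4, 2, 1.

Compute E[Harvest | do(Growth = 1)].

-3.5

The intervention sets Growth=1 in all 6 units regardless of Rain. Recomputing Harvest per unit gives -5, 4, -11, -8, -2, 1; average -3.5.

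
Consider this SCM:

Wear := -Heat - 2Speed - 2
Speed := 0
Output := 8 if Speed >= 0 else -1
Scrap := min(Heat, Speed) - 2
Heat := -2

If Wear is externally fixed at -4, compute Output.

do(Wear=-4) replaces the equation Wear := -Heat - 2Speed - 2 with the constant Wear = -4.
Output is not downstream of the intervention, so its value is determined by the original equations.
Output = 8 if Speed >= 0 else -1  [with Speed=0]  = 8

8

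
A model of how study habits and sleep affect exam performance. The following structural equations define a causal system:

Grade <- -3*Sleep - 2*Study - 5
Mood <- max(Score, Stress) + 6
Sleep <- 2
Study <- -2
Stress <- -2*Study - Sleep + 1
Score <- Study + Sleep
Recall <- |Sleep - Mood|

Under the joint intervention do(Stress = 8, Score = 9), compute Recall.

Setting Stress = 8, Score = 9 by intervention discards those variables' equations.
Mood = max(Score, Stress) + 6  [with Score=9, Stress=8]  = 15
Recall = |Sleep - Mood|  [with Sleep=2, Mood=15]  = 13

13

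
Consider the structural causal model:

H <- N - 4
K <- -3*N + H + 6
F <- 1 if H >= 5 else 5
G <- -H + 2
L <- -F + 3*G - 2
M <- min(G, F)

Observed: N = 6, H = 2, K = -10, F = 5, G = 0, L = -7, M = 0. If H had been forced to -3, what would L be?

Under do(H=-3), the mechanism H <- N - 4 is discarded; H is fixed at -3.
F = 1 if H >= 5 else 5  [with H=-3]  = 5
G = -H + 2  [with H=-3]  = 5
L = -F + 3*G - 2  [with F=5, G=5]  = 8

8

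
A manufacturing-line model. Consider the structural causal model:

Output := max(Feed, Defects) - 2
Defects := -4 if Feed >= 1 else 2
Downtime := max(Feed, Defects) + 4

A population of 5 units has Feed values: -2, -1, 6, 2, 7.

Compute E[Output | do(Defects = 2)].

1.8

Every unit gets Defects=2 under the intervention. Output values become 0, 0, 4, 0, 5; E[Output|do(Defects=2)] = 1.8.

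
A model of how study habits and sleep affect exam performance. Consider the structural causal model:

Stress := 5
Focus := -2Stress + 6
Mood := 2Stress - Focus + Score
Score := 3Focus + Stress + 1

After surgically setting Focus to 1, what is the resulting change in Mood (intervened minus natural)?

Under do(Focus=1), the mechanism Focus := -2Stress + 6 is discarded; Focus is fixed at 1.
Score = 3Focus + Stress + 1  [with Focus=1, Stress=5]  = 9
Mood = 2Stress - Focus + Score  [with Stress=5, Focus=1, Score=9]  = 18
Without intervention: Focus = -2Stress + 6  [with Stress=5]  = -4; Score = 3Focus + Stress + 1  [with Focus=-4, Stress=5]  = -6; Mood = 2Stress - Focus + Score  [with Stress=5, Focus=-4, Score=-6]  = 8.
Change = 18 − 8 = 10.

10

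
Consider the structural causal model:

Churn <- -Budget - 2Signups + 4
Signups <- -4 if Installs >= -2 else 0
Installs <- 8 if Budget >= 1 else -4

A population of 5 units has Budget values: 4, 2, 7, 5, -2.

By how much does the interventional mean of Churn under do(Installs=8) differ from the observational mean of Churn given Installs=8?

1.3

Under do(Installs=8), Installs's equation is replaced by Installs=8 for every unit. Per-unit Churn: 8, 10, 5, 7, 14. Mean = 8.8.
Observing Installs=8 restricts to units where Installs's equation naturally yields 8: Budget ∈ {4, 2, 7, 5}. In that subpopulation Churn = 8, 10, 5, 7, mean 7.5.
Difference = 8.8 − 7.5 = 1.3.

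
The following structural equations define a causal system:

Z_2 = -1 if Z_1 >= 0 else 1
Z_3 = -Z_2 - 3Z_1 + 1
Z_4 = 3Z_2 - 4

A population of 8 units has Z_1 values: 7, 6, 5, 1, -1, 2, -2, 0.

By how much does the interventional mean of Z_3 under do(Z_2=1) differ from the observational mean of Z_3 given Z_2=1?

do(Z_2=1) breaks Z_2's dependence on Z_1. With Z_2=1 fixed, Z_3 across the units is -21, -18, -15, -3, 3, -6, 6, 0, mean -6.75.
Conditioning on Z_2=1 selects the 2 unit(s) with Z_1 ∈ {-1, -2}. Their Z_3 values: 3, 6. Mean = 4.5.
Difference = -6.75 − 4.5 = -11.25.

-11.25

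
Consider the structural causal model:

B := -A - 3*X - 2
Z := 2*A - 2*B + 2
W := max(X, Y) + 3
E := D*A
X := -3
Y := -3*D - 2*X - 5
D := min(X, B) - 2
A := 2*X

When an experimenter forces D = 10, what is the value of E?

Intervening sets D = 10 and removes its equation (D := min(X, B) - 2).
A = 2*X  [with X=-3]  = -6
E = D*A  [with D=10, A=-6]  = -60

-60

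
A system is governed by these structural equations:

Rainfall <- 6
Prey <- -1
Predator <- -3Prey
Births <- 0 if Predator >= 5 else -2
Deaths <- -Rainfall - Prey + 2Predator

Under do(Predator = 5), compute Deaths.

5

do(Predator=5) replaces the equation Predator <- -3Prey with the constant Predator = 5.
Deaths = -Rainfall - Prey + 2Predator  [with Rainfall=6, Prey=-1, Predator=5]  = 5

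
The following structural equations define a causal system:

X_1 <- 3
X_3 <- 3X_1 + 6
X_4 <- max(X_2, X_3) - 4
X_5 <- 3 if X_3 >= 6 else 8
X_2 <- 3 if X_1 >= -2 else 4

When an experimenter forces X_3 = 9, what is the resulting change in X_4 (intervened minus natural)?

-6

The intervention breaks the incoming arrows to X_3: X_3 <- 3X_1 + 6 no longer applies, and X_3 = 9.
X_2 = 3 if X_1 >= -2 else 4  [with X_1=3]  = 3
X_4 = max(X_2, X_3) - 4  [with X_2=3, X_3=9]  = 5
Without intervention: X_2 = 3 if X_1 >= -2 else 4  [with X_1=3]  = 3; X_3 = 3X_1 + 6  [with X_1=3]  = 15; X_4 = max(X_2, X_3) - 4  [with X_2=3, X_3=15]  = 11.
Change = 5 − 11 = -6.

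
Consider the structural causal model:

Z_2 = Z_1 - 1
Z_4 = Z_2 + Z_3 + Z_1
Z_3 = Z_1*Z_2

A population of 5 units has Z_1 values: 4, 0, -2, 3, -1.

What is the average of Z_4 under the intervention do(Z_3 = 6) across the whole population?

6.6

The intervention sets Z_3=6 in all 5 units regardless of Z_1. Recomputing Z_4 per unit gives 13, 5, 1, 11, 3; average 6.6.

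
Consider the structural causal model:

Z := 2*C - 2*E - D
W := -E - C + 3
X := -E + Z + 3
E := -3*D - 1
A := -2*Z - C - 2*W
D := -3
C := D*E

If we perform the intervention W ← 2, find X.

-66

The intervention breaks the incoming arrows to W: W := -E - C + 3 no longer applies, and W = 2.
No directed path runs from W to X, so X keeps its natural value.
E = -3*D - 1  [with D=-3]  = 8
C = D*E  [with D=-3, E=8]  = -24
Z = 2*C - 2*E - D  [with C=-24, E=8, D=-3]  = -61
X = -E + Z + 3  [with E=8, Z=-61]  = -66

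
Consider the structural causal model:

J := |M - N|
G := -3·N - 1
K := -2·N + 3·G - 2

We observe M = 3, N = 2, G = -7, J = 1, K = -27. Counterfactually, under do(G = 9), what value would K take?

do(G=9) replaces the equation G := -3·N - 1 with the constant G = 9.
K = -2·N + 3·G - 2  [with N=2, G=9]  = 21

21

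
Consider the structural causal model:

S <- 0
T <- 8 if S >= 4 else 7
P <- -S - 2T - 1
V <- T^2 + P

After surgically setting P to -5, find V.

The intervention breaks the incoming arrows to P: P <- -S - 2T - 1 no longer applies, and P = -5.
T = 8 if S >= 4 else 7  [with S=0]  = 7
V = T^2 + P  [with T=7, P=-5]  = 44

44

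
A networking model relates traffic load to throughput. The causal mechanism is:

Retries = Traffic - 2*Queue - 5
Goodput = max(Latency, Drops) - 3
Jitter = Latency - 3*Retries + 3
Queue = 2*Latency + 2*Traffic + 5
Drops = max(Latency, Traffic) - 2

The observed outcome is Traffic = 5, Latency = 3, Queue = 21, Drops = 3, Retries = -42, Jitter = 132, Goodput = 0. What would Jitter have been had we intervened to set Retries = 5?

-9

The intervention breaks the incoming arrows to Retries: Retries = Traffic - 2*Queue - 5 no longer applies, and Retries = 5.
Jitter = Latency - 3*Retries + 3  [with Latency=3, Retries=5]  = -9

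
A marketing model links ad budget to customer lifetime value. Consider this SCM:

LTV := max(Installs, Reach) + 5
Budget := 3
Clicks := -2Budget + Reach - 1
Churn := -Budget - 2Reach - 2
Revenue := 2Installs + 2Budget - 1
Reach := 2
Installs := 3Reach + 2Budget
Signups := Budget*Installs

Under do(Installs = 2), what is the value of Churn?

-9

Under do(Installs=2), the mechanism Installs := 3Reach + 2Budget is discarded; Installs is fixed at 2.
Since Churn is not a descendant of the intervened variable, it is unaffected.
Churn = -Budget - 2Reach - 2  [with Budget=3, Reach=2]  = -9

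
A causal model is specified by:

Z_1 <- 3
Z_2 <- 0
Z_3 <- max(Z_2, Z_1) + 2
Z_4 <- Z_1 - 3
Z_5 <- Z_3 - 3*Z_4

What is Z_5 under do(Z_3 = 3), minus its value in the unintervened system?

-2

do(Z_3=3) replaces the equation Z_3 <- max(Z_2, Z_1) + 2 with the constant Z_3 = 3.
Z_4 = Z_1 - 3  [with Z_1=3]  = 0
Z_5 = Z_3 - 3*Z_4  [with Z_3=3, Z_4=0]  = 3
Without intervention: Z_3 = max(Z_2, Z_1) + 2  [with Z_2=0, Z_1=3]  = 5; Z_4 = Z_1 - 3  [with Z_1=3]  = 0; Z_5 = Z_3 - 3*Z_4  [with Z_3=5, Z_4=0]  = 5.
Change = 3 − 5 = -2.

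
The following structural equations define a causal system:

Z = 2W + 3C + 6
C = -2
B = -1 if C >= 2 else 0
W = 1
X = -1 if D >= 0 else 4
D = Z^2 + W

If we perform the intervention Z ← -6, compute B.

0

The intervention breaks the incoming arrows to Z: Z = 2W + 3C + 6 no longer applies, and Z = -6.
No directed path runs from Z to B, so B keeps its natural value.
B = -1 if C >= 2 else 0  [with C=-2]  = 0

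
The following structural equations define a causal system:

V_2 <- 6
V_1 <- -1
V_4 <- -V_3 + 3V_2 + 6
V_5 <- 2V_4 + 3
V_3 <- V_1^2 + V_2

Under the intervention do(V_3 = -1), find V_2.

6

Under do(V_3=-1), the mechanism V_3 <- V_1^2 + V_2 is discarded; V_3 is fixed at -1.
Since V_2 is not a descendant of the intervened variable, it is unaffected.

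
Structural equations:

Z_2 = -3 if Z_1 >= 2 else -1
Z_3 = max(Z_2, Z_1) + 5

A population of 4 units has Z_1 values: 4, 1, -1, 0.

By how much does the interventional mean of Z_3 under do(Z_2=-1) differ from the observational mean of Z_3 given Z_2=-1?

1

The intervention sets Z_2=-1 in all 4 units regardless of Z_1. Recomputing Z_3 per unit gives 9, 6, 4, 5; average 6.
E[Z_3|Z_2=-1] averages over only the 3 units with Z_2=-1 (Z_1 = 1, -1, 0): Z_3 = 6, 4, 5, mean 5.
Difference = 6 − 5 = 1.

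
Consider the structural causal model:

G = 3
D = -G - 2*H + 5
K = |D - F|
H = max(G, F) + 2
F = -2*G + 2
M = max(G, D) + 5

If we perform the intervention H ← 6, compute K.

The intervention breaks the incoming arrows to H: H = max(G, F) + 2 no longer applies, and H = 6.
F = -2*G + 2  [with G=3]  = -4
D = -G - 2*H + 5  [with G=3, H=6]  = -10
K = |D - F|  [with D=-10, F=-4]  = 6

6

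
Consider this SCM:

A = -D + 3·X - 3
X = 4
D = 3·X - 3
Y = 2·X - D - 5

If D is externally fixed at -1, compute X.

4

Under do(D=-1), the mechanism D = 3·X - 3 is discarded; D is fixed at -1.
X is not downstream of the intervention, so its value is determined by the original equations.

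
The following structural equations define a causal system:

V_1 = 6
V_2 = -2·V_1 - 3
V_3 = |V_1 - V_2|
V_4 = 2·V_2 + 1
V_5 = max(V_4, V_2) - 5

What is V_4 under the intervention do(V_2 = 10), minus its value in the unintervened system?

Under do(V_2=10), the mechanism V_2 = -2·V_1 - 3 is discarded; V_2 is fixed at 10.
V_4 = 2·V_2 + 1  [with V_2=10]  = 21
Without intervention: V_2 = -2·V_1 - 3  [with V_1=6]  = -15; V_4 = 2·V_2 + 1  [with V_2=-15]  = -29.
Change = 21 − (-29) = 50.

50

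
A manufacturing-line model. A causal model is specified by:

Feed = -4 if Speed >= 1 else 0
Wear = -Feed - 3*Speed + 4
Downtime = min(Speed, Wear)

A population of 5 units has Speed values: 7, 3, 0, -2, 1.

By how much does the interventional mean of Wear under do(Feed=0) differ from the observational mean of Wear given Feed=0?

-8.4

Under do(Feed=0), Feed's equation is replaced by Feed=0 for every unit. Per-unit Wear: -17, -5, 4, 10, 1. Mean = -1.4.
Conditioning on Feed=0 selects the 2 unit(s) with Speed ∈ {0, -2}. Their Wear values: 4, 10. Mean = 7.
Difference = -1.4 − 7 = -8.4.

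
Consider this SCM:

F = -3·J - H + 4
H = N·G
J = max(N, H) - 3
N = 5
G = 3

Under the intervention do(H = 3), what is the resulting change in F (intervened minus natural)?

42

do(H=3) replaces the equation H = N·G with the constant H = 3.
J = max(N, H) - 3  [with N=5, H=3]  = 2
F = -3·J - H + 4  [with J=2, H=3]  = -5
Without intervention: H = N·G  [with N=5, G=3]  = 15; J = max(N, H) - 3  [with N=5, H=15]  = 12; F = -3·J - H + 4  [with J=12, H=15]  = -47.
Change = -5 − (-47) = 42.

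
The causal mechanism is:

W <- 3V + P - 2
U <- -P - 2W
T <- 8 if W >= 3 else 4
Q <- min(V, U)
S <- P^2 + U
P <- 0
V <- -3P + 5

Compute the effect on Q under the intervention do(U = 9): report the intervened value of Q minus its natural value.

Intervening sets U = 9 and removes its equation (U <- -P - 2W).
V = -3P + 5  [with P=0]  = 5
Q = min(V, U)  [with V=5, U=9]  = 5
Without intervention: V = -3P + 5  [with P=0]  = 5; W = 3V + P - 2  [with V=5, P=0]  = 13; U = -P - 2W  [with P=0, W=13]  = -26; Q = min(V, U)  [with V=5, U=-26]  = -26.
Change = 5 − (-26) = 31.

31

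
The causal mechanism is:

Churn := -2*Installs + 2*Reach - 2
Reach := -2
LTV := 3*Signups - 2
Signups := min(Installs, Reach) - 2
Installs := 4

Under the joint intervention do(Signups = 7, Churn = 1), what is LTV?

Setting Signups = 7, Churn = 1 by intervention discards those variables' equations.
LTV = 3*Signups - 2  [with Signups=7]  = 19

19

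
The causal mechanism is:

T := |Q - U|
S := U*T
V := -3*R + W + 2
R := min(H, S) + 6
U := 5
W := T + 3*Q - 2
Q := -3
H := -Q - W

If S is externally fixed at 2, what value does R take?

8

Under do(S=2), the mechanism S := U*T is discarded; S is fixed at 2.
T = |Q - U|  [with Q=-3, U=5]  = 8
W = T + 3*Q - 2  [with T=8, Q=-3]  = -3
H = -Q - W  [with Q=-3, W=-3]  = 6
R = min(H, S) + 6  [with H=6, S=2]  = 8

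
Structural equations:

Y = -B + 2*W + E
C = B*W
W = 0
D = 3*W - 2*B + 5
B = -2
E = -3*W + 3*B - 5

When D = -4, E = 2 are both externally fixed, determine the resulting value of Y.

Setting D = -4, E = 2 by intervention discards those variables' equations.
Y = -B + 2*W + E  [with B=-2, W=0, E=2]  = 4

4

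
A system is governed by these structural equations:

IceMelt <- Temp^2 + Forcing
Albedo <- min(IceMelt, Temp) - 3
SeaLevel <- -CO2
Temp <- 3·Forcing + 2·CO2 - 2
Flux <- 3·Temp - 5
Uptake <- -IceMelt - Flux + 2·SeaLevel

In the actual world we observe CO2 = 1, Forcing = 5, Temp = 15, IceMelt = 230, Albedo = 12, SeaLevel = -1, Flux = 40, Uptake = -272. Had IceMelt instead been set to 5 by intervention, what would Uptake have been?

do(IceMelt=5) replaces the equation IceMelt <- Temp^2 + Forcing with the constant IceMelt = 5.
Temp = 3·Forcing + 2·CO2 - 2  [with Forcing=5, CO2=1]  = 15
SeaLevel = -CO2  [with CO2=1]  = -1
Flux = 3·Temp - 5  [with Temp=15]  = 40
Uptake = -IceMelt - Flux + 2·SeaLevel  [with IceMelt=5, Flux=40, SeaLevel=-1]  = -47

-47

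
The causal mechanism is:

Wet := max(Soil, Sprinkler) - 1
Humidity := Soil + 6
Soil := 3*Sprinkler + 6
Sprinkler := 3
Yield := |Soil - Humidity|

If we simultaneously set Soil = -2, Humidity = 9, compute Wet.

The joint intervention fixes Soil = -2, Humidity = 9, removing each variable's own equation.
Wet = max(Soil, Sprinkler) - 1  [with Soil=-2, Sprinkler=3]  = 2

2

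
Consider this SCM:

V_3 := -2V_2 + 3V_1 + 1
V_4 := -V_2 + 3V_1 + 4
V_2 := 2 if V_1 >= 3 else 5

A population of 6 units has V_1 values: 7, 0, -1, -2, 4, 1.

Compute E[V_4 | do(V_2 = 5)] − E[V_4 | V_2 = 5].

6

The intervention sets V_2=5 in all 6 units regardless of V_1. Recomputing V_4 per unit gives 20, -1, -4, -7, 11, 2; average 3.5.
Observing V_2=5 restricts to units where V_2's equation naturally yields 5: V_1 ∈ {0, -1, -2, 1}. In that subpopulation V_4 = -1, -4, -7, 2, mean -2.5.
Difference = 3.5 − (-2.5) = 6.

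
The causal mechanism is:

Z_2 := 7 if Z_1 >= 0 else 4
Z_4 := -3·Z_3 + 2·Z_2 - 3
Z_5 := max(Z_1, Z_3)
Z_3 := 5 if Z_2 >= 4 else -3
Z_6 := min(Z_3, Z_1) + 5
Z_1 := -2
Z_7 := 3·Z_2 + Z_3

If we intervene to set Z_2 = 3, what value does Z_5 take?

-2

do(Z_2=3) replaces the equation Z_2 := 7 if Z_1 >= 0 else 4 with the constant Z_2 = 3.
Z_3 = 5 if Z_2 >= 4 else -3  [with Z_2=3]  = -3
Z_5 = max(Z_1, Z_3)  [with Z_1=-2, Z_3=-3]  = -2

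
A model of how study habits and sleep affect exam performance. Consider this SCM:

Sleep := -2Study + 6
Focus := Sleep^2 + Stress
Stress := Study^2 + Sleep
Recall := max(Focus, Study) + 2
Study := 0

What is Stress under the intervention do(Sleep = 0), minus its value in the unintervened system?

-6

The intervention breaks the incoming arrows to Sleep: Sleep := -2Study + 6 no longer applies, and Sleep = 0.
Stress = Study^2 + Sleep  [with Study=0, Sleep=0]  = 0
Without intervention: Sleep = -2Study + 6  [with Study=0]  = 6; Stress = Study^2 + Sleep  [with Study=0, Sleep=6]  = 6.
Change = 0 − 6 = -6.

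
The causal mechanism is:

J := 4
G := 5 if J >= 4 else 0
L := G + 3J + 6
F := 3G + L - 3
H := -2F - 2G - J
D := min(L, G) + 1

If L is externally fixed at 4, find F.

The intervention breaks the incoming arrows to L: L := G + 3J + 6 no longer applies, and L = 4.
G = 5 if J >= 4 else 0  [with J=4]  = 5
F = 3G + L - 3  [with G=5, L=4]  = 16

16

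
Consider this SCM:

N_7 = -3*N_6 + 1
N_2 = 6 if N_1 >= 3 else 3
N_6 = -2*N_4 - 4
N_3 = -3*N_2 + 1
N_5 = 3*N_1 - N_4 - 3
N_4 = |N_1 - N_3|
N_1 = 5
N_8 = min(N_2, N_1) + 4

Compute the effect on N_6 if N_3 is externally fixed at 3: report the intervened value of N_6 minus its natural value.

The intervention breaks the incoming arrows to N_3: N_3 = -3*N_2 + 1 no longer applies, and N_3 = 3.
N_4 = |N_1 - N_3|  [with N_1=5, N_3=3]  = 2
N_6 = -2*N_4 - 4  [with N_4=2]  = -8
Without intervention: N_2 = 6 if N_1 >= 3 else 3  [with N_1=5]  = 6; N_3 = -3*N_2 + 1  [with N_2=6]  = -17; N_4 = |N_1 - N_3|  [with N_1=5, N_3=-17]  = 22; N_6 = -2*N_4 - 4  [with N_4=22]  = -48.
Change = -8 − (-48) = 40.

40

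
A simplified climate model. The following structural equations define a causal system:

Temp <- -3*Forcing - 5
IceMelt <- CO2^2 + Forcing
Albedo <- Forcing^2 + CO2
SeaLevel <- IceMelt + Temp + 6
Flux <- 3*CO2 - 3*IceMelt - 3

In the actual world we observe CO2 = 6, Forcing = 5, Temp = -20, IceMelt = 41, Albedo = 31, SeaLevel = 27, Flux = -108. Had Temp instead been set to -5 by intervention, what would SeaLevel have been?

42

The intervention breaks the incoming arrows to Temp: Temp <- -3*Forcing - 5 no longer applies, and Temp = -5.
IceMelt = CO2^2 + Forcing  [with CO2=6, Forcing=5]  = 41
SeaLevel = IceMelt + Temp + 6  [with IceMelt=41, Temp=-5]  = 42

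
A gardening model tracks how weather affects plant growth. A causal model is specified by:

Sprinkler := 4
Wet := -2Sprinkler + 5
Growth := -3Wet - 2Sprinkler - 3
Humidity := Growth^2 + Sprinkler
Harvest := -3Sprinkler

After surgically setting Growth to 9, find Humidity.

The intervention breaks the incoming arrows to Growth: Growth := -3Wet - 2Sprinkler - 3 no longer applies, and Growth = 9.
Humidity = Growth^2 + Sprinkler  [with Growth=9, Sprinkler=4]  = 85

85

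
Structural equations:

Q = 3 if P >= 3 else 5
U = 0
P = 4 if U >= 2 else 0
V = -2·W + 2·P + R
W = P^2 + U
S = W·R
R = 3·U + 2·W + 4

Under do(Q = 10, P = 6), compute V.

The joint intervention fixes Q = 10, P = 6, removing each variable's own equation.
W = P^2 + U  [with P=6, U=0]  = 36
R = 3·U + 2·W + 4  [with U=0, W=36]  = 76
V = -2·W + 2·P + R  [with W=36, P=6, R=76]  = 16

16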